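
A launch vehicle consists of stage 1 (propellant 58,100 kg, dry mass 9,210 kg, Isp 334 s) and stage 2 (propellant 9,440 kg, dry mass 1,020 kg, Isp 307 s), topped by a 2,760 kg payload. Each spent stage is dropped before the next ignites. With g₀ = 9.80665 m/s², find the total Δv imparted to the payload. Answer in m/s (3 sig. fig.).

Ignition mass of stage 1 = 58,100+9,210 + 9,440+1,020 + 2,760 = 80,530 kg.
Stage 1: m₀ = 80,530 kg, m_f = 80,530 − 58,100 = 22,430 kg; Δv = 334×9.80665×ln(3.59) = 3275.4×1.2782 ≈ 4187 m/s.
Stage 2: m₀ = 13,220 kg, m_f = 13,220 − 9,440 = 3,780 kg; Δv = 307×9.80665×ln(3.497) = 3010.6×1.2520 ≈ 3769 m/s.
Total Δv = 4187 + 3769 = 7956 m/s.

Δv ≈ 7960 m/s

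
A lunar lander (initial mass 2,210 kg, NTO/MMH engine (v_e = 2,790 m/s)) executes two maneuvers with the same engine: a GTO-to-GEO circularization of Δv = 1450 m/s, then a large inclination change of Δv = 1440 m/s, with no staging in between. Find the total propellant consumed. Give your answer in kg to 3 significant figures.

total propellant consumed ≈ 1430 kg

After the first burn: m = 2210 × exp(−1450/2790.0) = 2210 × 0.59469 = 1,314.26 kg.
After the second burn: m = 1,314.26 × exp(−1440/2790.0) = 1,314.26 × 0.59683 = 784.39 kg.
Total propellant = m₀ − m_final = 2210 − 784.39 = 1,425.61 kg.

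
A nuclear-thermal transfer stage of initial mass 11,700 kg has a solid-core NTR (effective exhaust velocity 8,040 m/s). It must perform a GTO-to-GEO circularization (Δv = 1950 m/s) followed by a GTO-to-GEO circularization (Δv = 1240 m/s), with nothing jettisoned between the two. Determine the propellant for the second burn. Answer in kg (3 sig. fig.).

After the first burn: m = 11700 × exp(−1950/8040.0) = 11700 × 0.78463 = 9,180.17 kg.
After the second burn: m = 9,180.17 × exp(−1240/8040.0) = 9,180.17 × 0.85708 = 7,868.14 kg.
Second-burn propellant = 9,180.17 − 7,868.14 = 1,312.03 kg.

propellant for the second burn ≈ 1310 kg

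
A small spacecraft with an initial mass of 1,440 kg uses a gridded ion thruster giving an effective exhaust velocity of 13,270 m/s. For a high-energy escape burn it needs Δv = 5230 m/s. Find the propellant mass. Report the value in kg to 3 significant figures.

propellant mass ≈ 469 kg

Rocket equation: m₀/m_f = exp(Δv / v_e) = exp(5230 / 13270.0) = exp(0.3941) = 1.4831.
m_f = 1,440 / 1.4831 = 970.939 kg, so propellant = m₀ − m_f = 1,440 − 970.939 = 469.061 kg.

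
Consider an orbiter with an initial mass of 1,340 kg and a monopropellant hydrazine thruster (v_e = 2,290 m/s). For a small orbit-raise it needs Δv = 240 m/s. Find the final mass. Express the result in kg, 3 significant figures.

m₀/m_f = exp(Δv / v_e) = exp(240 / 2290.0) = exp(0.1048) = 1.1105.
m_f = m₀ / 1.1105 = 1,340 / 1.1105 = 1,206.66 kg.

final mass ≈ 1210 kg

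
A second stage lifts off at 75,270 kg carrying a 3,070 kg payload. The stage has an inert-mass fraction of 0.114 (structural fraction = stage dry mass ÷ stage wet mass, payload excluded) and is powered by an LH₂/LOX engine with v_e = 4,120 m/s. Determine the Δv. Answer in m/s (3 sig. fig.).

Δv ≈ 7810 m/s

Stage wet mass = m₀ − payload = 75,270 − 3,070 = 72,200 kg.
Stage dry mass = ε × stage wet mass = 0.114 × 72,200 = 8,230.8 kg.
Burnout mass m_f = stage dry + payload = 8,230.8 + 3,070 = 11,300.8 kg.
Using Δv = v_e ln(m₀/m_f): Δv = v_e · ln(75,270/11,300.8) = 4120.0 × ln(6.661) = 4120.0 × 1.8962 ≈ 7812 m/s.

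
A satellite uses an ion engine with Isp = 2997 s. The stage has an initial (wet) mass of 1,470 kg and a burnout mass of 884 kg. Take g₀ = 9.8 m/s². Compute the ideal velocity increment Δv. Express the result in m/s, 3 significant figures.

v_e = Isp · g₀ = 2997 × 9.8 = 29370.6 m/s.
Δv = v_e · ln(m₀/m_f) = 29370.6 × ln(1.663) = 29370.6 × 0.5086 ≈ 14936.7 m/s.

Δv ≈ 14900 m/s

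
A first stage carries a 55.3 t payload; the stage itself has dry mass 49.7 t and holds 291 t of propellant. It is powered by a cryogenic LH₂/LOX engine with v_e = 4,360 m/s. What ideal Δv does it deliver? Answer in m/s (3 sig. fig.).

Δv ≈ 5790 m/s

m₀ = payload + dry + propellant = 55.3 + 49.7 + 291 = 396 t.
m_f = payload + dry = 55.3 + 49.7 = 105 t.
Δv = v_e · ln(m₀/m_f) = 4360.0 × ln(3.771) = 4360.0 × 1.3275 ≈ 5787.7 m/s.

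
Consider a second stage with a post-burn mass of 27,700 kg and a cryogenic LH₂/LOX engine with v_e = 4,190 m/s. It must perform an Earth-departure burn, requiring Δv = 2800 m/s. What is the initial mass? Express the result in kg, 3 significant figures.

initial mass ≈ 54000 kg

m₀/m_f = exp(Δv / v_e) = exp(2800 / 4190.0) = exp(0.6683) = 1.9508.
m₀ = m_f × 1.9508 = 27,700 × 1.9508 = 54,037.2 kg.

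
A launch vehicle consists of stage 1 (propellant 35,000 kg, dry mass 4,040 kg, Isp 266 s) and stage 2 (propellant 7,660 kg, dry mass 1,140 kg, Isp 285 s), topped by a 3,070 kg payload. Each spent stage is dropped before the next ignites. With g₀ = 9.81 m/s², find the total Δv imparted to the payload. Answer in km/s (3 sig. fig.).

Ignition mass of stage 1 = 35,000+4,040 + 7,660+1,140 + 3,070 = 50,910 kg.
Stage 1: m₀ = 50,910 kg, m_f = 50,910 − 35,000 = 15,910 kg; Δv = 266×9.81×ln(3.2) = 2609.5×1.1631 ≈ 3035 m/s.
Stage 2: m₀ = 11,870 kg, m_f = 11,870 − 7,660 = 4,210 kg; Δv = 285×9.81×ln(2.819) = 2795.9×1.0366 ≈ 2898 m/s.
Total Δv = 3035 + 2898 = 5933 m/s.

Δv ≈ 5.93 km/s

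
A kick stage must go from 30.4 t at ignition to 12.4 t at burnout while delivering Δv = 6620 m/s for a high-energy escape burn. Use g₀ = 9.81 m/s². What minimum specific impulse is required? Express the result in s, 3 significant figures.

Isp ≈ 753 s

ln(m₀/m_f) = ln(30400/12400) = ln(2.452) = 0.8967.
v_e = Δv / ln(m₀/m_f) = 6620 / 0.8967 = 7382.2 m/s.
Isp = v_e / g₀ = 7382.2 / 9.81 = 752.5 s.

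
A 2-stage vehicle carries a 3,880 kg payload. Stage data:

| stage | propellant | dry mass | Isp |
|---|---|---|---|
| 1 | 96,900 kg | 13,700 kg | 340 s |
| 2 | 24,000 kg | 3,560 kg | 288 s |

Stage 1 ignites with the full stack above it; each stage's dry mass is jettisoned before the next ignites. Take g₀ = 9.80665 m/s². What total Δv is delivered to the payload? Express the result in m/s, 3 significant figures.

Δv ≈ 7890 m/s

Ignition mass of stage 1 = 96,900+13,700 + 24,000+3,560 + 3,880 = 142,040 kg.
Stage 1: m₀ = 142,040 kg, m_f = 142,040 − 96,900 = 45,140 kg; Δv = 340×9.80665×ln(3.147) = 3334.3×1.1463 ≈ 3822 m/s.
Stage 2: m₀ = 31,440 kg, m_f = 31,440 − 24,000 = 7,440 kg; Δv = 288×9.80665×ln(4.226) = 2824.3×1.4412 ≈ 4070 m/s.
Total Δv = 3822 + 4070 = 7892 m/s.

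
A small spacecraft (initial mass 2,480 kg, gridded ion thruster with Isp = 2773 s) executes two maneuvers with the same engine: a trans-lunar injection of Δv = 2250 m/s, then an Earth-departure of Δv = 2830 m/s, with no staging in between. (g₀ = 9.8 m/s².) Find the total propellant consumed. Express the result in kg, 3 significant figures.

v_e = Isp · g₀ = 2773 × 9.8 = 27175.4 m/s.
After the first burn: m = 2480 × exp(−2250/27175.4) = 2480 × 0.92054 = 2,282.94 kg.
After the second burn: m = 2,282.94 × exp(−2830/27175.4) = 2,282.94 × 0.90110 = 2,057.16 kg.
Total propellant = m₀ − m_final = 2480 − 2,057.16 = 422.84 kg.

total propellant consumed ≈ 423 kg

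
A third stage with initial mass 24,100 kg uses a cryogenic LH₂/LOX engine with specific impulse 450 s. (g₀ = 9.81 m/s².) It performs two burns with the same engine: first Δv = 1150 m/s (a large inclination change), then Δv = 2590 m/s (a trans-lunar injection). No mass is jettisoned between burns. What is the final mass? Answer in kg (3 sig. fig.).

final mass ≈ 10300 kg

v_e = Isp · g₀ = 450 × 9.81 = 4414.5 m/s.
After the first burn: m = 24100 × exp(−1150/4414.5) = 24100 × 0.77066 = 18,572.9 kg.
After the second burn: m = 18,572.9 × exp(−2590/4414.5) = 18,572.9 × 0.55616 = 10,329.5 kg.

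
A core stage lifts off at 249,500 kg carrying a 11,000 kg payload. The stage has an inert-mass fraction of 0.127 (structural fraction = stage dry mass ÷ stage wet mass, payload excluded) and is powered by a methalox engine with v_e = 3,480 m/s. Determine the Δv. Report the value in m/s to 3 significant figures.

Δv ≈ 6260 m/s

Stage wet mass = m₀ − payload = 249,500 − 11,000 = 238,500 kg.
Stage dry mass = ε × stage wet mass = 0.127 × 238,500 = 30,289.5 kg.
Burnout mass m_f = stage dry + payload = 30,289.5 + 11,000 = 41,289.5 kg.
From the ideal rocket equation, Δv = v_e · ln(249,500/41,289.5) = 3480.0 × ln(6.043) = 3480.0 × 1.7989 ≈ 6260 m/s.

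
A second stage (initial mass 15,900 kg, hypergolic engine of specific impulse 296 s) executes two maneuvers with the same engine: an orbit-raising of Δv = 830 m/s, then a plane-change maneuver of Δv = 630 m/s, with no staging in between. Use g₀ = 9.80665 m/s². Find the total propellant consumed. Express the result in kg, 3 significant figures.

v_e = Isp · g₀ = 296 × 9.80665 = 2902.8 m/s.
After the first burn: m = 15900 × exp(−830/2902.8) = 15900 × 0.75131 = 11,945.8 kg.
After the second burn: m = 11,945.8 × exp(−630/2902.8) = 11,945.8 × 0.80490 = 9,615.17 kg.
Total propellant = m₀ − m_final = 15900 − 9,615.17 = 6,284.83 kg.

total propellant consumed ≈ 6280 kg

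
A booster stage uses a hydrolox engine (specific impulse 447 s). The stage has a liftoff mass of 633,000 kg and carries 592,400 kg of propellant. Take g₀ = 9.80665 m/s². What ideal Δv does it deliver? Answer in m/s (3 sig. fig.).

v_e = Isp · g₀ = 447 × 9.80665 = 4383.6 m/s.
m_f = m₀ − m_prop = 633,000 − 592,400 = 40,600 kg.
Using Δv = v_e ln(m₀/m_f): Δv = v_e · ln(m₀/m_f) = 4383.6 × ln(15.59) = 4383.6 × 2.7467 ≈ 12040.4 m/s.

Δv ≈ 12000 m/s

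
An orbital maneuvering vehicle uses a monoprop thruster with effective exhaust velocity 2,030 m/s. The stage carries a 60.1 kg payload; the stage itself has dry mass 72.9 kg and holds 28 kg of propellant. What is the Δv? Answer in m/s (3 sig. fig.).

Δv ≈ 388 m/s

m₀ = payload + dry + propellant = 60.1 + 72.9 + 28 = 161 kg.
m_f = payload + dry = 60.1 + 72.9 = 133 kg.
From the ideal rocket equation, Δv = v_e · ln(m₀/m_f) = 2030.0 × ln(1.211) = 2030.0 × 0.1911 ≈ 387.8 m/s.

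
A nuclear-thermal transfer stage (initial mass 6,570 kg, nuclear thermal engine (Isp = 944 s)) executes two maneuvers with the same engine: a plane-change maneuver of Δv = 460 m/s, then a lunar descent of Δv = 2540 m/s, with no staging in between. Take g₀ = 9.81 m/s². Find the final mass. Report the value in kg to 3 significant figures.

final mass ≈ 4750 kg

v_e = Isp · g₀ = 944 × 9.81 = 9260.6 m/s.
After the first burn: m = 6570 × exp(−460/9260.6) = 6570 × 0.95154 = 6,251.62 kg.
After the second burn: m = 6,251.62 × exp(−2540/9260.6) = 6,251.62 × 0.76012 = 4,751.98 kg.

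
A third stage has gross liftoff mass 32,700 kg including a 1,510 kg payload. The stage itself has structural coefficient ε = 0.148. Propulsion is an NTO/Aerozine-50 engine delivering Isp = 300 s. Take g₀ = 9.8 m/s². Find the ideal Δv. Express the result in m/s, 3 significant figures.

Stage wet mass = m₀ − payload = 32,700 − 1,510 = 31,190 kg.
Stage dry mass = ε × stage wet mass = 0.148 × 31,190 = 4,616.12 kg.
Burnout mass m_f = stage dry + payload = 4,616.12 + 1,510 = 6,126.12 kg.
v_e = Isp · g₀ = 300 × 9.8 = 2940.0 m/s.
Δv = v_e · ln(32,700/6,126.12) = 2940.0 × ln(5.338) = 2940.0 × 1.6748 ≈ 4924 m/s.

Δv ≈ 4920 m/s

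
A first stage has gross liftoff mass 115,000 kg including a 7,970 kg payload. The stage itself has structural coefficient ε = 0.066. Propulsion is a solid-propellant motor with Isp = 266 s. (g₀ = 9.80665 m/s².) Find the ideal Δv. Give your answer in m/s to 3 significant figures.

Δv ≈ 5310 m/s

Stage wet mass = m₀ − payload = 115,000 − 7,970 = 107,030 kg.
Stage dry mass = ε × stage wet mass = 0.066 × 107,030 = 7,063.98 kg.
Burnout mass m_f = stage dry + payload = 7,063.98 + 7,970 = 15,033.98 kg.
v_e = Isp · g₀ = 266 × 9.80665 = 2608.6 m/s.
Δv = v_e · ln(115,000/15,033.98) = 2608.6 × ln(7.649) = 2608.6 × 2.0346 ≈ 5307 m/s.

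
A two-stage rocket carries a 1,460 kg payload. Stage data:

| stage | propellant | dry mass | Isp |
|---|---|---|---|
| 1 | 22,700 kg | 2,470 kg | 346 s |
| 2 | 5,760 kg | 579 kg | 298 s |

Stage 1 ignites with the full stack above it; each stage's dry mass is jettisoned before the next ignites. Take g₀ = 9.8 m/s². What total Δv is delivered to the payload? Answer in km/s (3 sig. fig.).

Ignition mass of stage 1 = 22,700+2,470 + 5,760+579 + 1,460 = 32,969 kg.
Stage 1: m₀ = 32,969 kg, m_f = 32,969 − 22,700 = 10,269 kg; Δv = 346×9.8×ln(3.211) = 3390.8×1.1664 ≈ 3955 m/s.
Stage 2: m₀ = 7,799 kg, m_f = 7,799 − 5,760 = 2,039 kg; Δv = 298×9.8×ln(3.825) = 2920.4×1.3415 ≈ 3918 m/s.
Total Δv = 3955 + 3918 = 7873 m/s.

Δv ≈ 7.87 km/s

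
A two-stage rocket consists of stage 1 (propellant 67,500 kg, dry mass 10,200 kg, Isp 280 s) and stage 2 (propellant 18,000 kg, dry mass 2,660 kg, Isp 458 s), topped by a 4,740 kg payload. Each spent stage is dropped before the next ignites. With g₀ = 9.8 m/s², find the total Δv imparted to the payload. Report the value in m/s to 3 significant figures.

Δv ≈ 8450 m/s

Ignition mass of stage 1 = 67,500+10,200 + 18,000+2,660 + 4,740 = 103,100 kg.
Stage 1: m₀ = 103,100 kg, m_f = 103,100 − 67,500 = 35,600 kg; Δv = 280×9.8×ln(2.896) = 2744.0×1.0634 ≈ 2918 m/s.
Stage 2: m₀ = 25,400 kg, m_f = 25,400 − 18,000 = 7,400 kg; Δv = 458×9.8×ln(3.432) = 4488.4×1.2333 ≈ 5535 m/s.
Total Δv = 2918 + 5535 = 8453 m/s.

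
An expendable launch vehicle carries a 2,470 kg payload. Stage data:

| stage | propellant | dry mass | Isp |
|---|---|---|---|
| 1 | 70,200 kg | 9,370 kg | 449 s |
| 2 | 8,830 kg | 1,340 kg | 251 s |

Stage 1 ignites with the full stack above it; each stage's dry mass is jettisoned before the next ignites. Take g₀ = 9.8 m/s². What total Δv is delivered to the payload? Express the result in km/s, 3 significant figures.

Δv ≈ 9.25 km/s

Ignition mass of stage 1 = 70,200+9,370 + 8,830+1,340 + 2,470 = 92,210 kg.
Stage 1: m₀ = 92,210 kg, m_f = 92,210 − 70,200 = 22,010 kg; Δv = 449×9.8×ln(4.189) = 4400.2×1.4326 ≈ 6304 m/s.
Stage 2: m₀ = 12,640 kg, m_f = 12,640 − 8,830 = 3,810 kg; Δv = 251×9.8×ln(3.318) = 2459.8×1.1992 ≈ 2950 m/s.
Total Δv = 6304 + 2950 = 9254 m/s.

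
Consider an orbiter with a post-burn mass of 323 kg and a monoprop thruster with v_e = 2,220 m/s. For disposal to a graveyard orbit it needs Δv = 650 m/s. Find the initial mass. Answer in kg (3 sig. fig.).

m₀/m_f = exp(Δv / v_e) = exp(650 / 2220.0) = exp(0.2928) = 1.3402.
m₀ = m_f × 1.3402 = 323 × 1.3402 = 432.885 kg.

initial mass ≈ 433 kg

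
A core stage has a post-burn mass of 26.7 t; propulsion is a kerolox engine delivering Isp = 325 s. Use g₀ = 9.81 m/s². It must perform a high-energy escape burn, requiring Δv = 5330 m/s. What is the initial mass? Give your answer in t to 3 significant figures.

initial mass ≈ 142 t

v_e = Isp · g₀ = 325 × 9.81 = 3188.2 m/s.
Using Δv = v_e ln(m₀/m_f): m₀/m_f = exp(Δv / v_e) = exp(5330 / 3188.2) = exp(1.6718) = 5.3215.
m₀ = m_f × 5.3215 = 26.7 × 5.3215 = 142.084 t.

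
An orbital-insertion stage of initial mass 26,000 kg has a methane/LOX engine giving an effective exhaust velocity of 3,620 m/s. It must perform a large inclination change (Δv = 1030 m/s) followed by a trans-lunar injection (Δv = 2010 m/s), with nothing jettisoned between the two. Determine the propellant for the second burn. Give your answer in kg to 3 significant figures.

propellant for the second burn ≈ 8330 kg

After the first burn: m = 26000 × exp(−1030/3620.0) = 26000 × 0.75237 = 19,561.6 kg.
After the second burn: m = 19,561.6 × exp(−2010/3620.0) = 19,561.6 × 0.57393 = 11,227 kg.
Second-burn propellant = 19,561.6 − 11,227 = 8,334.6 kg.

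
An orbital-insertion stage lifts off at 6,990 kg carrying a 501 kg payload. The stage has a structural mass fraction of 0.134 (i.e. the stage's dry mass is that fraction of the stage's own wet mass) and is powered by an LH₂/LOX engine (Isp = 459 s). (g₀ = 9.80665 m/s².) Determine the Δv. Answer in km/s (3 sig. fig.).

Stage wet mass = m₀ − payload = 6,990 − 501 = 6,489 kg.
Stage dry mass = ε × stage wet mass = 0.134 × 6,489 = 869.526 kg.
Burnout mass m_f = stage dry + payload = 869.526 + 501 = 1,370.526 kg.
v_e = Isp · g₀ = 459 × 9.80665 = 4501.3 m/s.
Δv = v_e · ln(6,990/1,370.526) = 4501.3 × ln(5.1) = 4501.3 × 1.6293 ≈ 7334 m/s.

Δv ≈ 7.33 km/s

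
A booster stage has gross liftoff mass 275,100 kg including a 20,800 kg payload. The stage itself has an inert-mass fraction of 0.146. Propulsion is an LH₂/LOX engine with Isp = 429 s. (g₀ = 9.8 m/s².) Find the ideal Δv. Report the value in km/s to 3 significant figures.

Δv ≈ 6.55 km/s

Stage wet mass = m₀ − payload = 275,100 − 20,800 = 254,300 kg.
Stage dry mass = ε × stage wet mass = 0.146 × 254,300 = 37,127.8 kg.
Burnout mass m_f = stage dry + payload = 37,127.8 + 20,800 = 57,927.8 kg.
v_e = Isp · g₀ = 429 × 9.8 = 4204.2 m/s.
Using Δv = v_e ln(m₀/m_f): Δv = v_e · ln(275,100/57,927.8) = 4204.2 × ln(4.749) = 4204.2 × 1.5579 ≈ 6550 m/s.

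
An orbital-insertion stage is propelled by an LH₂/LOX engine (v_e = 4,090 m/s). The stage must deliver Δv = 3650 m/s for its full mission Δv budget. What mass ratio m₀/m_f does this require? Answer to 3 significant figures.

m₀/m_f = exp(Δv / v_e) = exp(3650 / 4090.0) = exp(0.8924) = 2.4410.

mass ratio ≈ 2.44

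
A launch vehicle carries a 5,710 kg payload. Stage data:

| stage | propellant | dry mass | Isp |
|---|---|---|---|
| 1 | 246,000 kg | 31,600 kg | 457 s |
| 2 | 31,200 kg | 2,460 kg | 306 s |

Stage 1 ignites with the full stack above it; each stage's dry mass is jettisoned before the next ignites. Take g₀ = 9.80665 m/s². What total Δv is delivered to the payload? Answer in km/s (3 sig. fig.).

Δv ≈ 11.4 km/s

Ignition mass of stage 1 = 246,000+31,600 + 31,200+2,460 + 5,710 = 316,970 kg.
Stage 1: m₀ = 316,970 kg, m_f = 316,970 − 246,000 = 70,970 kg; Δv = 457×9.80665×ln(4.466) = 4481.6×1.4965 ≈ 6707 m/s.
Stage 2: m₀ = 39,370 kg, m_f = 39,370 − 31,200 = 8,170 kg; Δv = 306×9.80665×ln(4.819) = 3000.8×1.5725 ≈ 4719 m/s.
Total Δv = 6707 + 4719 = 11426 m/s.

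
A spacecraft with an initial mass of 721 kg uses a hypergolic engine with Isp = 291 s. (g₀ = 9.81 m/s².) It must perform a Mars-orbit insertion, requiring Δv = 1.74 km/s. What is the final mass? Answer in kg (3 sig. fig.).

final mass ≈ 392 kg

v_e = Isp · g₀ = 291 × 9.81 = 2854.7 m/s.
By the Tsiolkovsky rocket equation, m₀/m_f = exp(Δv / v_e) = exp(1740 / 2854.7) = exp(0.6095) = 1.8395.
m_f = m₀ / 1.8395 = 721 / 1.8395 = 391.954 kg.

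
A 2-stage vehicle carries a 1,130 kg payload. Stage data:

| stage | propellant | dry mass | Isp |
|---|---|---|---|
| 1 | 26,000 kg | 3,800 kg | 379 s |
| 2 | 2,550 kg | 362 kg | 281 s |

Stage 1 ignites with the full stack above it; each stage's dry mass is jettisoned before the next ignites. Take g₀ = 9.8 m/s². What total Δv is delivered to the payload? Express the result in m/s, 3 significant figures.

Ignition mass of stage 1 = 26,000+3,800 + 2,550+362 + 1,130 = 33,842 kg.
Stage 1: m₀ = 33,842 kg, m_f = 33,842 − 26,000 = 7,842 kg; Δv = 379×9.8×ln(4.315) = 3714.2×1.4622 ≈ 5431 m/s.
Stage 2: m₀ = 4,042 kg, m_f = 4,042 − 2,550 = 1,492 kg; Δv = 281×9.8×ln(2.709) = 2753.8×0.9966 ≈ 2744 m/s.
Total Δv = 5431 + 2744 = 8175 m/s.

Δv ≈ 8180 m/s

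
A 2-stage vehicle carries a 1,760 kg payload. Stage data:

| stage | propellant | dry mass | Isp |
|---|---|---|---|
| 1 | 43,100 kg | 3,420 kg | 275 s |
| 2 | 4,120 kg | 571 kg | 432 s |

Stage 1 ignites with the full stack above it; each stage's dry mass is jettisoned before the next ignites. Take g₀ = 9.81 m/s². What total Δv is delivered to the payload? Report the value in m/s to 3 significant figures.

Δv ≈ 8850 m/s

Ignition mass of stage 1 = 43,100+3,420 + 4,120+571 + 1,760 = 52,971 kg.
Stage 1: m₀ = 52,971 kg, m_f = 52,971 − 43,100 = 9,871 kg; Δv = 275×9.81×ln(5.366) = 2697.8×1.6801 ≈ 4533 m/s.
Stage 2: m₀ = 6,451 kg, m_f = 6,451 − 4,120 = 2,331 kg; Δv = 432×9.81×ln(2.767) = 4237.9×1.0179 ≈ 4314 m/s.
Total Δv = 4533 + 4314 = 8847 m/s.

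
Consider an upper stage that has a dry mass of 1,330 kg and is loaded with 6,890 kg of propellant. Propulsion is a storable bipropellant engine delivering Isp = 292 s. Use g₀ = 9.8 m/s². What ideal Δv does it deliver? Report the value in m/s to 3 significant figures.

Δv ≈ 5210 m/s

v_e = Isp · g₀ = 292 × 9.8 = 2861.6 m/s.
m₀ = m_dry + m_prop = 1,330 + 6,890 = 8,220 kg.
Using Δv = v_e ln(m₀/m_f): Δv = v_e · ln(m₀/m_f) = 2861.6 × ln(6.18) = 2861.6 × 1.8214 ≈ 5212.1 m/s.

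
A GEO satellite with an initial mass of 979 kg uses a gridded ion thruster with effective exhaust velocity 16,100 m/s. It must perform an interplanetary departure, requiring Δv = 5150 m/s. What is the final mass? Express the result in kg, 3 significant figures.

final mass ≈ 711 kg

Using Δv = v_e ln(m₀/m_f): m₀/m_f = exp(Δv / v_e) = exp(5150 / 16100.0) = exp(0.3199) = 1.3770.
m_f = m₀ / 1.3770 = 979 / 1.3770 = 710.966 kg.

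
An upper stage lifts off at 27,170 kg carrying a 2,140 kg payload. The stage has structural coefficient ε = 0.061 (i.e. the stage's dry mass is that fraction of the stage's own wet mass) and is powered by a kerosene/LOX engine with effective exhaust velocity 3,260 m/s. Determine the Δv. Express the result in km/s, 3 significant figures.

Stage wet mass = m₀ − payload = 27,170 − 2,140 = 25,030 kg.
Stage dry mass = ε × stage wet mass = 0.061 × 25,030 = 1,526.83 kg.
Burnout mass m_f = stage dry + payload = 1,526.83 + 2,140 = 3,666.83 kg.
Δv = v_e · ln(27,170/3,666.83) = 3260.0 × ln(7.41) = 3260.0 × 2.0028 ≈ 6529 m/s.

Δv ≈ 6.53 km/s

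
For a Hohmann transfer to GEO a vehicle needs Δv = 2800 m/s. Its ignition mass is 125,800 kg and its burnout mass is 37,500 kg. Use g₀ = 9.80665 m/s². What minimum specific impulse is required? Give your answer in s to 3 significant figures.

Isp ≈ 236 s

ln(m₀/m_f) = ln(125800/37500) = ln(3.355) = 1.2104.
Using Δv = v_e ln(m₀/m_f): v_e = Δv / ln(m₀/m_f) = 2800 / 1.2104 = 2313.4 m/s.
Isp = v_e / g₀ = 2313.4 / 9.80665 = 235.9 s.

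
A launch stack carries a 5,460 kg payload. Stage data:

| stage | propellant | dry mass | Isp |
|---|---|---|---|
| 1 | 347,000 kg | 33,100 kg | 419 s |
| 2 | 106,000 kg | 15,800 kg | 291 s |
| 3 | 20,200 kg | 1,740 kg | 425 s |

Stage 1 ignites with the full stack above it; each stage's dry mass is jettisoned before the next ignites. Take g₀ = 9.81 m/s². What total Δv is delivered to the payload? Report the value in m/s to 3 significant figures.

Δv ≈ 13500 m/s

Ignition mass of stage 1 = 347,000+33,100 + 106,000+15,800 + 20,200+1,740 + 5,460 = 529,300 kg.
Stage 1: m₀ = 529,300 kg, m_f = 529,300 − 347,000 = 182,300 kg; Δv = 419×9.81×ln(2.903) = 4110.4×1.0659 ≈ 4381 m/s.
Stage 2: m₀ = 149,200 kg, m_f = 149,200 − 106,000 = 43,200 kg; Δv = 291×9.81×ln(3.454) = 2854.7×1.2394 ≈ 3538 m/s.
Stage 3: m₀ = 27,400 kg, m_f = 27,400 − 20,200 = 7,200 kg; Δv = 425×9.81×ln(3.806) = 4169.2×1.3365 ≈ 5572 m/s.
Total Δv = 4381 + 3538 + 5572 = 13491 m/s.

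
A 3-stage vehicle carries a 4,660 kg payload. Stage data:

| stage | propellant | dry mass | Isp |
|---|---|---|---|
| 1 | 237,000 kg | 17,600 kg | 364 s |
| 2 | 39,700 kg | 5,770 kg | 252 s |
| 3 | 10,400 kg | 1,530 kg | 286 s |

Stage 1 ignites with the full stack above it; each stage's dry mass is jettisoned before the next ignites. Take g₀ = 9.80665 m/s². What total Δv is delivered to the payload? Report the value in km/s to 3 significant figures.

Ignition mass of stage 1 = 237,000+17,600 + 39,700+5,770 + 10,400+1,530 + 4,660 = 316,660 kg.
Stage 1: m₀ = 316,660 kg, m_f = 316,660 − 237,000 = 79,660 kg; Δv = 364×9.80665×ln(3.975) = 3569.6×1.3801 ≈ 4926 m/s.
Stage 2: m₀ = 62,060 kg, m_f = 62,060 − 39,700 = 22,360 kg; Δv = 252×9.80665×ln(2.775) = 2471.3×1.0208 ≈ 2523 m/s.
Stage 3: m₀ = 16,590 kg, m_f = 16,590 − 10,400 = 6,190 kg; Δv = 286×9.80665×ln(2.68) = 2804.7×0.9859 ≈ 2765 m/s.
Total Δv = 4926 + 2523 + 2765 = 10214 m/s.

Δv ≈ 10.2 km/s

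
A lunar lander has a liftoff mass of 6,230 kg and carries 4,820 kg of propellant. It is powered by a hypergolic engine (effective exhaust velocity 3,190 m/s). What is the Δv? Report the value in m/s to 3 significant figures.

m_f = m₀ − m_prop = 6,230 − 4,820 = 1,410 kg.
From the ideal rocket equation, Δv = v_e · ln(m₀/m_f) = 3190.0 × ln(4.418) = 3190.0 × 1.4858 ≈ 4739.7 m/s.

Δv ≈ 4740 m/s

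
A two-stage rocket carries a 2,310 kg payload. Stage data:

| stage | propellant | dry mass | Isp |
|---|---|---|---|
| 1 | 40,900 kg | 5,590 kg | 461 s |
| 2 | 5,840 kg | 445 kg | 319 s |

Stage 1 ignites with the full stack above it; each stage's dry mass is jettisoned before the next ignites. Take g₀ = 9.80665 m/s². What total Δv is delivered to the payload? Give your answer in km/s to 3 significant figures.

Δv ≈ 9.69 km/s

Ignition mass of stage 1 = 40,900+5,590 + 5,840+445 + 2,310 = 55,085 kg.
Stage 1: m₀ = 55,085 kg, m_f = 55,085 − 40,900 = 14,185 kg; Δv = 461×9.80665×ln(3.883) = 4520.9×1.3567 ≈ 6133 m/s.
Stage 2: m₀ = 8,595 kg, m_f = 8,595 − 5,840 = 2,755 kg; Δv = 319×9.80665×ln(3.12) = 3128.3×1.1378 ≈ 3559 m/s.
Total Δv = 6133 + 3559 = 9692 m/s.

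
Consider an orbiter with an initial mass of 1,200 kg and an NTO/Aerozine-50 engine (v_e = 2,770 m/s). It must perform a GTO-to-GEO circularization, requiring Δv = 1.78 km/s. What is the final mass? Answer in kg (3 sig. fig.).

final mass ≈ 631 kg

m₀/m_f = exp(Δv / v_e) = exp(1780 / 2770.0) = exp(0.6426) = 1.9014.
m_f = m₀ / 1.9014 = 1,200 / 1.9014 = 631.114 kg.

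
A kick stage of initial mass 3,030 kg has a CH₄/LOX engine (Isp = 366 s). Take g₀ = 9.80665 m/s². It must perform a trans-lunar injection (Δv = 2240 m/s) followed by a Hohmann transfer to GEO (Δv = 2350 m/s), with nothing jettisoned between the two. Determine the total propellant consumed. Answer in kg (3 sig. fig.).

v_e = Isp · g₀ = 366 × 9.80665 = 3589.2 m/s.
After the first burn: m = 3030 × exp(−2240/3589.2) = 3030 × 0.53575 = 1,623.32 kg.
After the second burn: m = 1,623.32 × exp(−2350/3589.2) = 1,623.32 × 0.51958 = 843.445 kg.
Total propellant = m₀ − m_final = 3030 − 843.445 = 2,186.555 kg.

total propellant consumed ≈ 2190 kg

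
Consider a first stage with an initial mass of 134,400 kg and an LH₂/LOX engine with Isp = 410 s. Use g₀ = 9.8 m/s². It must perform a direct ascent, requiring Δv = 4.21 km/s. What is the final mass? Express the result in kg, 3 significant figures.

final mass ≈ 47100 kg

v_e = Isp · g₀ = 410 × 9.8 = 4018.0 m/s.
m₀/m_f = exp(Δv / v_e) = exp(4210 / 4018.0) = exp(1.0478) = 2.8513.
m_f = m₀ / 2.8513 = 134,400 / 2.8513 = 47,136.4 kg.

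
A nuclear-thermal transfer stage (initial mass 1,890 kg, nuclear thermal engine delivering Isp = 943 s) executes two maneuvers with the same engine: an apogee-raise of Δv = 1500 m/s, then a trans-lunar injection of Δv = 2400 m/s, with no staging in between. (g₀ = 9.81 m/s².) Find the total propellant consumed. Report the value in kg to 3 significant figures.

v_e = Isp · g₀ = 943 × 9.81 = 9250.8 m/s.
After the first burn: m = 1890 × exp(−1500/9250.8) = 1890 × 0.85032 = 1,607.1 kg.
After the second burn: m = 1,607.1 × exp(−2400/9250.8) = 1,607.1 × 0.77149 = 1,239.86 kg.
Total propellant = m₀ − m_final = 1890 − 1,239.86 = 650.14 kg.

total propellant consumed ≈ 650 kg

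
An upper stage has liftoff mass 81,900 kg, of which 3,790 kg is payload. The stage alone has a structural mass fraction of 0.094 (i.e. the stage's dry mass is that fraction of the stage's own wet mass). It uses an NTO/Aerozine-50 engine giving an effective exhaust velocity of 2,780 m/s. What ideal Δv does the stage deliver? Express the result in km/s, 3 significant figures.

Stage wet mass = m₀ − payload = 81,900 − 3,790 = 78,110 kg.
Stage dry mass = ε × stage wet mass = 0.094 × 78,110 = 7,342.34 kg.
Burnout mass m_f = stage dry + payload = 7,342.34 + 3,790 = 11,132.34 kg.
Rocket equation: Δv = v_e · ln(81,900/11,132.34) = 2780.0 × ln(7.357) = 2780.0 × 1.9956 ≈ 5548 m/s.

Δv ≈ 5.55 km/s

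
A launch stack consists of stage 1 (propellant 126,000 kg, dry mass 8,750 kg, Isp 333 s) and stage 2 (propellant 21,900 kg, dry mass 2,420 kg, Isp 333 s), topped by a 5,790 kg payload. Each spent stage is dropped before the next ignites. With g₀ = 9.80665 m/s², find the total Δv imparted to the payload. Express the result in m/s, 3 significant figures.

Ignition mass of stage 1 = 126,000+8,750 + 21,900+2,420 + 5,790 = 164,860 kg.
Stage 1: m₀ = 164,860 kg, m_f = 164,860 − 126,000 = 38,860 kg; Δv = 333×9.80665×ln(4.242) = 3265.6×1.4451 ≈ 4719 m/s.
Stage 2: m₀ = 30,110 kg, m_f = 30,110 − 21,900 = 8,210 kg; Δv = 333×9.80665×ln(3.667) = 3265.6×1.2995 ≈ 4244 m/s.
Total Δv = 4719 + 4244 = 8963 m/s.

Δv ≈ 8960 m/s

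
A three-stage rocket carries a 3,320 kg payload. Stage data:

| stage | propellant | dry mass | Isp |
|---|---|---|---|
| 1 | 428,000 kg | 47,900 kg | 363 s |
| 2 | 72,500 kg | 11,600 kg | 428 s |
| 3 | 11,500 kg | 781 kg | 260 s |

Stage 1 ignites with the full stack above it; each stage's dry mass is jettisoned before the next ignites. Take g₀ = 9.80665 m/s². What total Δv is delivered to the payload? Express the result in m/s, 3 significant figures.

Ignition mass of stage 1 = 428,000+47,900 + 72,500+11,600 + 11,500+781 + 3,320 = 575,601 kg.
Stage 1: m₀ = 575,601 kg, m_f = 575,601 − 428,000 = 147,601 kg; Δv = 363×9.80665×ln(3.9) = 3559.8×1.3609 ≈ 4845 m/s.
Stage 2: m₀ = 99,701 kg, m_f = 99,701 − 72,500 = 27,201 kg; Δv = 428×9.80665×ln(3.665) = 4197.2×1.2989 ≈ 5452 m/s.
Stage 3: m₀ = 15,601 kg, m_f = 15,601 − 11,500 = 4,101 kg; Δv = 260×9.80665×ln(3.804) = 2549.7×1.3361 ≈ 3407 m/s.
Total Δv = 4845 + 5452 + 3407 = 13704 m/s.

Δv ≈ 13700 m/s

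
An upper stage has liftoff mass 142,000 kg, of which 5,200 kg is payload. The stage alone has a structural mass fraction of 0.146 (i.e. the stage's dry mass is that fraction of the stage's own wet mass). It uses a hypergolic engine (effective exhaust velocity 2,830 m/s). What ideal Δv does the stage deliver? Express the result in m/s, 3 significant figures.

Stage wet mass = m₀ − payload = 142,000 − 5,200 = 136,800 kg.
Stage dry mass = ε × stage wet mass = 0.146 × 136,800 = 19,972.8 kg.
Burnout mass m_f = stage dry + payload = 19,972.8 + 5,200 = 25,172.8 kg.
Δv = v_e · ln(142,000/25,172.8) = 2830.0 × ln(5.641) = 2830.0 × 1.7301 ≈ 4896 m/s.

Δv ≈ 4900 m/s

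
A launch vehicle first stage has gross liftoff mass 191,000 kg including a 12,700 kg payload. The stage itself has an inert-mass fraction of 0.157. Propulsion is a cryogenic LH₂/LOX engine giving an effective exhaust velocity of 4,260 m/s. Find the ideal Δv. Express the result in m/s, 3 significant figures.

Stage wet mass = m₀ − payload = 191,000 − 12,700 = 178,300 kg.
Stage dry mass = ε × stage wet mass = 0.157 × 178,300 = 27,993.1 kg.
Burnout mass m_f = stage dry + payload = 27,993.1 + 12,700 = 40,693.1 kg.
Δv = v_e · ln(191,000/40,693.1) = 4260.0 × ln(4.694) = 4260.0 × 1.5462 ≈ 6587 m/s.

Δv ≈ 6590 m/s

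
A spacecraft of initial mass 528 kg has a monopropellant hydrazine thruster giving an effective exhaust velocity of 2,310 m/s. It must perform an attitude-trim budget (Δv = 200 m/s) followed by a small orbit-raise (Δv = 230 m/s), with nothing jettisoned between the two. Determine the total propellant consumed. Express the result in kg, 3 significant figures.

After the first burn: m = 528 × exp(−200/2310.0) = 528 × 0.91706 = 484.208 kg.
After the second burn: m = 484.208 × exp(−230/2310.0) = 484.208 × 0.90523 = 438.32 kg.
Total propellant = m₀ − m_final = 528 − 438.32 = 89.68 kg.

total propellant consumed ≈ 89.7 kg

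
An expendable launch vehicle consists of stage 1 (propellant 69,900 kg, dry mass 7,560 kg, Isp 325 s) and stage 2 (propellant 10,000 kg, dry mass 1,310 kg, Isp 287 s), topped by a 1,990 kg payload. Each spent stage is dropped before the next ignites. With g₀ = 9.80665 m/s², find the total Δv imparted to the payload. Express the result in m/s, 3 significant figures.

Ignition mass of stage 1 = 69,900+7,560 + 10,000+1,310 + 1,990 = 90,760 kg.
Stage 1: m₀ = 90,760 kg, m_f = 90,760 − 69,900 = 20,860 kg; Δv = 325×9.80665×ln(4.351) = 3187.2×1.4704 ≈ 4686 m/s.
Stage 2: m₀ = 13,300 kg, m_f = 13,300 − 10,000 = 3,300 kg; Δv = 287×9.80665×ln(4.03) = 2814.5×1.3938 ≈ 3923 m/s.
Total Δv = 4686 + 3923 = 8609 m/s.

Δv ≈ 8610 m/s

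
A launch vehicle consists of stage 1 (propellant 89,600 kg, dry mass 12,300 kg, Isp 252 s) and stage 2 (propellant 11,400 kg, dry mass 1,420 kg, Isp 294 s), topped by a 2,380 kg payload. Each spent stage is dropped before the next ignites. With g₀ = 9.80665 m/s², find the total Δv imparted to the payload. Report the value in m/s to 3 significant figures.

Ignition mass of stage 1 = 89,600+12,300 + 11,400+1,420 + 2,380 = 117,100 kg.
Stage 1: m₀ = 117,100 kg, m_f = 117,100 − 89,600 = 27,500 kg; Δv = 252×9.80665×ln(4.258) = 2471.3×1.4488 ≈ 3580 m/s.
Stage 2: m₀ = 15,200 kg, m_f = 15,200 − 11,400 = 3,800 kg; Δv = 294×9.80665×ln(4) = 2883.2×1.3863 ≈ 3997 m/s.
Total Δv = 3580 + 3997 = 7577 m/s.

Δv ≈ 7580 m/s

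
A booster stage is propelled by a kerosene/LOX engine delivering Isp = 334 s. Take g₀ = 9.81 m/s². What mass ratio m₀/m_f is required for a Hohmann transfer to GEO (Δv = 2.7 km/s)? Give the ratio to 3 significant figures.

v_e = Isp · g₀ = 334 × 9.81 = 3276.5 m/s.
m₀/m_f = exp(Δv / v_e) = exp(2700 / 3276.5) = exp(0.8240) = 2.2797.

mass ratio ≈ 2.28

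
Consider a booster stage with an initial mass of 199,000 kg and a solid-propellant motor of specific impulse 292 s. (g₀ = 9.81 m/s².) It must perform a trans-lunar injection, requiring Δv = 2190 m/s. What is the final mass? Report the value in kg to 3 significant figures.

final mass ≈ 92600 kg

v_e = Isp · g₀ = 292 × 9.81 = 2864.5 m/s.
By the Tsiolkovsky rocket equation, m₀/m_f = exp(Δv / v_e) = exp(2190 / 2864.5) = exp(0.7645) = 2.1480.
m_f = m₀ / 2.1480 = 199,000 / 2.1480 = 92,644.3 kg.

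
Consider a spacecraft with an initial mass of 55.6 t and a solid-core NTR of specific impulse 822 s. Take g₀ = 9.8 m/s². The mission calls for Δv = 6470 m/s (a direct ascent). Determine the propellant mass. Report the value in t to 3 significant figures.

propellant mass ≈ 30.7 t

v_e = Isp · g₀ = 822 × 9.8 = 8055.6 m/s.
m₀/m_f = exp(Δv / v_e) = exp(6470 / 8055.6) = exp(0.8032) = 2.2326.
m_f = 55.6 / 2.2326 = 24.9037 t, so propellant = m₀ − m_f = 55.6 − 24.9037 = 30.6963 t.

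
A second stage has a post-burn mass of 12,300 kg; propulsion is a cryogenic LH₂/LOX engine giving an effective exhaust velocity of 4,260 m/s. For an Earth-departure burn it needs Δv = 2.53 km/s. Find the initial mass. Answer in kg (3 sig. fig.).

By the Tsiolkovsky rocket equation, m₀/m_f = exp(Δv / v_e) = exp(2530 / 4260.0) = exp(0.5939) = 1.8110.
m₀ = m_f × 1.8110 = 12,300 × 1.8110 = 22,275.3 kg.

initial mass ≈ 22300 kg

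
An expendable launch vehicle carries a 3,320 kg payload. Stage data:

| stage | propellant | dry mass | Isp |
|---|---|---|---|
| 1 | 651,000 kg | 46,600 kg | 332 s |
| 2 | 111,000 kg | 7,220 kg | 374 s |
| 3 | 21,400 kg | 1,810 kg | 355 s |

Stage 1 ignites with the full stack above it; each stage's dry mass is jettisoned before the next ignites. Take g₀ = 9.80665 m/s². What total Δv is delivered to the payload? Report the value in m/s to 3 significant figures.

Ignition mass of stage 1 = 651,000+46,600 + 111,000+7,220 + 21,400+1,810 + 3,320 = 842,350 kg.
Stage 1: m₀ = 842,350 kg, m_f = 842,350 − 651,000 = 191,350 kg; Δv = 332×9.80665×ln(4.402) = 3255.8×1.4821 ≈ 4825 m/s.
Stage 2: m₀ = 144,750 kg, m_f = 144,750 − 111,000 = 33,750 kg; Δv = 374×9.80665×ln(4.289) = 3667.7×1.4560 ≈ 5340 m/s.
Stage 3: m₀ = 26,530 kg, m_f = 26,530 − 21,400 = 5,130 kg; Δv = 355×9.80665×ln(5.172) = 3481.4×1.6432 ≈ 5720 m/s.
Total Δv = 4825 + 5340 + 5720 = 15885 m/s.

Δv ≈ 15900 m/s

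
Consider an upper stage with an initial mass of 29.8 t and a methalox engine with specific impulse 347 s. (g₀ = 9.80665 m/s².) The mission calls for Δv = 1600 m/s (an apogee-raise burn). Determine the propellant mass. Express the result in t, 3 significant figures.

propellant mass ≈ 11.2 t

v_e = Isp · g₀ = 347 × 9.80665 = 3402.9 m/s.
m₀/m_f = exp(Δv / v_e) = exp(1600 / 3402.9) = exp(0.4702) = 1.6003.
m_f = 29.8 / 1.6003 = 18.6215 t, so propellant = m₀ − m_f = 29.8 − 18.6215 = 11.1785 t.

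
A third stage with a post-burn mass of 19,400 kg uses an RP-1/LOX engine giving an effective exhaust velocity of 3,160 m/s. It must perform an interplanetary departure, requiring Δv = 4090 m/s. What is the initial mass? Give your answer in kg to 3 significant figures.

initial mass ≈ 70800 kg

From the ideal rocket equation, m₀/m_f = exp(Δv / v_e) = exp(4090 / 3160.0) = exp(1.2943) = 3.6485.
m₀ = m_f × 3.6485 = 19,400 × 3.6485 = 70,780.9 kg.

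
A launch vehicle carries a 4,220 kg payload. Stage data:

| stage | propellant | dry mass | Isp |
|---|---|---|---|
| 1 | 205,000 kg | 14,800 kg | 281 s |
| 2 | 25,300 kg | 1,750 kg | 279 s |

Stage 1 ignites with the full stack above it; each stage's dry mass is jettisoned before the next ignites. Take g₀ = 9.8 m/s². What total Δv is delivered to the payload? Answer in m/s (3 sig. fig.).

Δv ≈ 9200 m/s

Ignition mass of stage 1 = 205,000+14,800 + 25,300+1,750 + 4,220 = 251,070 kg.
Stage 1: m₀ = 251,070 kg, m_f = 251,070 − 205,000 = 46,070 kg; Δv = 281×9.8×ln(5.45) = 2753.8×1.6956 ≈ 4669 m/s.
Stage 2: m₀ = 31,270 kg, m_f = 31,270 − 25,300 = 5,970 kg; Δv = 279×9.8×ln(5.238) = 2734.2×1.6559 ≈ 4528 m/s.
Total Δv = 4669 + 4528 = 9197 m/s.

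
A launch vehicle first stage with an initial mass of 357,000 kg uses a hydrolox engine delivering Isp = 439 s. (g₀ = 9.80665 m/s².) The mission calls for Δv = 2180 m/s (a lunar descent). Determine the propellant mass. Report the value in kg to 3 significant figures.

propellant mass ≈ 142000 kg

v_e = Isp · g₀ = 439 × 9.80665 = 4305.1 m/s.
By the Tsiolkovsky rocket equation, m₀/m_f = exp(Δv / v_e) = exp(2180 / 4305.1) = exp(0.5064) = 1.6593.
m_f = 357,000 / 1.6593 = 215,151 kg, so propellant = m₀ − m_f = 357,000 − 215,151 = 141,849 kg.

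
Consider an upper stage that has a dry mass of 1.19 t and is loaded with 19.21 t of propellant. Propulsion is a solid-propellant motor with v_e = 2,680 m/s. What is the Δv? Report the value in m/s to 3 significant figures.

Δv ≈ 7620 m/s

m₀ = m_dry + m_prop = 1.19 + 19.21 = 20.4 t.
Rocket equation: Δv = v_e · ln(m₀/m_f) = 2680.0 × ln(17.14) = 2680.0 × 2.8416 ≈ 7615.4 m/s.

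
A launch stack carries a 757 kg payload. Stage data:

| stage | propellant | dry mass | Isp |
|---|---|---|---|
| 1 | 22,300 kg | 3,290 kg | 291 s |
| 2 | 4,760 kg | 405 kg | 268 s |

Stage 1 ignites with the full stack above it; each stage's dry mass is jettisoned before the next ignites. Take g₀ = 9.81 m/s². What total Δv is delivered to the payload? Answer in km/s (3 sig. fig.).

Δv ≈ 7.79 km/s

Ignition mass of stage 1 = 22,300+3,290 + 4,760+405 + 757 = 31,512 kg.
Stage 1: m₀ = 31,512 kg, m_f = 31,512 − 22,300 = 9,212 kg; Δv = 291×9.81×ln(3.421) = 2854.7×1.2299 ≈ 3511 m/s.
Stage 2: m₀ = 5,922 kg, m_f = 5,922 − 4,760 = 1,162 kg; Δv = 268×9.81×ln(5.096) = 2629.1×1.6285 ≈ 4282 m/s.
Total Δv = 3511 + 4282 = 7793 m/s.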